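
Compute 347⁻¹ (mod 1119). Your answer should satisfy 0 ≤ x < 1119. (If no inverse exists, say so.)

416

Extended Euclidean algorithm:
1119 = 3*347 + 78
347 = 4*78 + 35
78 = 2*35 + 8
35 = 4*8 + 3
8 = 2*3 + 2
3 = 1*2 + 1
2 = 2*1 + 0
gcd = 1, so the inverse exists. Back-substitute:
1 = 3 − 2
1 = −8 + 3·3
1 = 3·35 − 13·8
1 = −13·78 + 29·35
1 = 29·347 − 129·78
1 = −129·1119 + 416·347
So 347·416 ≡ 1 (mod 1119).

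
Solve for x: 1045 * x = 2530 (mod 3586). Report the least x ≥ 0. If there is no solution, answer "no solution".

174

First find gcd(1045, 3586):
3586 = 3·1045 + 451
1045 = 2·451 + 143
451 = 3·143 + 22
143 = 6·22 + 11
22 = 2·11 + 0
gcd = 11 and 11 | 2530, so solutions exist. Divide through by 11: 95x ≡ 230 (mod 326).
Now find 95⁻¹ mod 326:
326 = 3*95 + 41
95 = 2*41 + 13
41 = 3*13 + 2
13 = 6*2 + 1
2 = 2*1 + 0
Back-substitute:
1 = 13 − 6·2
1 = −6·41 + 19·13
1 = 19·95 − 44·41
1 = −44·326 + 151·95
So 95⁻¹ ≡ 151 (mod 326).
Then x ≡ 151·230 ≡ 174 (mod 326); the smallest non-negative solution is x = 174.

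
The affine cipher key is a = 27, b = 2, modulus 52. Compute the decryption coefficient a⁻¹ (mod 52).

Apply the Euclidean algorithm to 52 and 27:
52 = 1×27 + 25
27 = 1×25 + 2
25 = 12×2 + 1
2 = 2×1 + 0
Since gcd(27, 52) = 1, back-substitute to write 1 as a combination:
1 = 25 − 12·2
1 = −12·27 + 13·25
1 = 13·52 − 25·27
Thus 27·(-25) ≡ 1 (mod 52); reducing, -25 mod 52 = 27.

27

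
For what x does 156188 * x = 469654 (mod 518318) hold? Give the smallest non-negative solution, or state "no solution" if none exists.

234243

First find gcd(156188, 518318):
518318 = 3×156188 + 49754
156188 = 3×49754 + 6926
49754 = 7×6926 + 1272
6926 = 5×1272 + 566
1272 = 2×566 + 140
566 = 4×140 + 6
140 = 23×6 + 2
6 = 3×2 + 0
gcd = 2 and 2 | 469654, so solutions exist. Divide through by 2: 78094x ≡ 234827 (mod 259159).
Now find 78094⁻¹ mod 259159:
259159 = 3×78094 + 24877
78094 = 3×24877 + 3463
24877 = 7×3463 + 636
3463 = 5×636 + 283
636 = 2×283 + 70
283 = 4×70 + 3
70 = 23×3 + 1
3 = 3×1 + 0
Back-substitute:
1 = 70 − 23·3
1 = −23·283 + 93·70
1 = 93·636 − 209·283
1 = −209·3463 + 1138·636
1 = 1138·24877 − 8175·3463
1 = −8175·78094 + 25663·24877
1 = 25663·259159 − 85164·78094
So 78094·(-85164) ≡ 1 (mod 259159), i.e. 78094⁻¹ ≡ 173995.
Then x ≡ 173995·234827 ≡ 234243 (mod 259159); the smallest non-negative solution is x = 234243.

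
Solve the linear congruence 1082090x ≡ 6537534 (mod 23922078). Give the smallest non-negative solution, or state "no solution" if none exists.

822552

First find gcd(1082090, 23922078):
23922078 = 22·1082090 + 116098
1082090 = 9·116098 + 37208
116098 = 3·37208 + 4474
37208 = 8·4474 + 1416
4474 = 3·1416 + 226
1416 = 6·226 + 60
226 = 3·60 + 46
60 = 1·46 + 14
46 = 3·14 + 4
14 = 3·4 + 2
4 = 2·2 + 0
gcd = 2 and 2 | 6537534, so solutions exist. Divide through by 2: 541045x ≡ 3268767 (mod 11961039).
Now find 541045⁻¹ mod 11961039:
11961039 = 22*541045 + 58049
541045 = 9*58049 + 18604
58049 = 3*18604 + 2237
18604 = 8*2237 + 708
2237 = 3*708 + 113
708 = 6*113 + 30
113 = 3*30 + 23
30 = 1*23 + 7
23 = 3*7 + 2
7 = 3*2 + 1
2 = 2*1 + 0
Back-substitute:
1 = 7 − 3·2
1 = −3·23 + 10·7
1 = 10·30 − 13·23
1 = −13·113 + 49·30
1 = 49·708 − 307·113
1 = −307·2237 + 970·708
1 = 970·18604 − 8067·2237
1 = −8067·58049 + 25171·18604
1 = 25171·541045 − 234606·58049
1 = −234606·11961039 + 5186503·541045
So 541045⁻¹ ≡ 5186503 (mod 11961039).
Then x ≡ 5186503·3268767 ≡ 822552 (mod 11961039); the smallest non-negative solution is x = 822552.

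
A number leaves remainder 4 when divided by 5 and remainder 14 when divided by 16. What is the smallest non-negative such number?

14

Write x = 4 + 5·k. Then 5·k ≡ 14 − 4 ≡ 10 (mod 16).
Need 5⁻¹ mod 16. Extended Euclid on (16, 5):
16 = 3*5 + 1
5 = 5*1 + 0
Back-substitute:
1 = 16 − 3·5
5⁻¹ ≡ 13 (mod 16), so k ≡ 13·10 ≡ 2 (mod 16).
x = 4 + 5·2 = 14.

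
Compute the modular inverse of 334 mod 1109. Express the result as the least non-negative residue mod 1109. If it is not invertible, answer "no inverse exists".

342

Run Euclid on (1109, 334):
1109 = 3*334 + 107
334 = 3*107 + 13
107 = 8*13 + 3
13 = 4*3 + 1
3 = 3*1 + 0
Since gcd(334, 1109) = 1, back-substitute to write 1 as a combination:
1 = 13 − 4·3
1 = −4·107 + 33·13
1 = 33·334 − 103·107
1 = −103·1109 + 342·334
So 334·342 ≡ 1 (mod 1109).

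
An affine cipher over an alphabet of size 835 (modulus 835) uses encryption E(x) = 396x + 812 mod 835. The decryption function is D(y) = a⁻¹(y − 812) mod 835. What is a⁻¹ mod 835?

466

Apply the Euclidean algorithm to 835 and 396:
835 = 2*396 + 43
396 = 9*43 + 9
43 = 4*9 + 7
9 = 1*7 + 2
7 = 3*2 + 1
2 = 2*1 + 0
The gcd is 1. Working backward:
1 = 7 − 3·2
1 = −3·9 + 4·7
1 = 4·43 − 19·9
1 = −19·396 + 175·43
1 = 175·835 − 369·396
Hence 396⁻¹ ≡ -369 ≡ 466 (mod 835).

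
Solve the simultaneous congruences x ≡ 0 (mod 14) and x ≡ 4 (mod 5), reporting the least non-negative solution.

Write x = 0 + 14·k. Then 14·k ≡ 4 − 0 ≡ 4 (mod 5).
Need 14⁻¹ mod 5. Extended Euclid on (5, 4):
5 = 1×4 + 1
4 = 4×1 + 0
Back-substitute:
1 = 5 − 4
14⁻¹ ≡ 4 (mod 5), so k ≡ 4·4 ≡ 1 (mod 5).
x = 0 + 14·1 = 14.

14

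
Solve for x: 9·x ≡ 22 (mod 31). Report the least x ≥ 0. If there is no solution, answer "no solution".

30

First find gcd(9, 31):
31 = 3·9 + 4
9 = 2·4 + 1
4 = 4·1 + 0
gcd = 1, so a unique solution mod 31 exists.
Back-substitute for the Bézout coefficients:
1 = 9 − 2·4
1 = −2·31 + 7·9
So 9·(7) ≡ 1 (mod 31), giving 9⁻¹ ≡ 7.
x ≡ 9⁻¹·22 ≡ 7·22 ≡ 30 (mod 31).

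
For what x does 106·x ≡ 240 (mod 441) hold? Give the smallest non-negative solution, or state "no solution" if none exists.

177

First find gcd(106, 441):
441 = 4·106 + 17
106 = 6·17 + 4
17 = 4·4 + 1
4 = 4·1 + 0
gcd = 1, so a unique solution mod 441 exists.
Back-substitute for the Bézout coefficients:
1 = 17 − 4·4
1 = −4·106 + 25·17
1 = 25·441 − 104·106
So 106·(-104) ≡ 1 (mod 441), giving 106⁻¹ ≡ 337.
x ≡ 106⁻¹·240 ≡ 337·240 ≡ 177 (mod 441).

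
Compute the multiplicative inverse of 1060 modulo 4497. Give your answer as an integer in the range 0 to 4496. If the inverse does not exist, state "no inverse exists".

Apply the Euclidean algorithm to 4497 and 1060:
4497 = 4×1060 + 257
1060 = 4×257 + 32
257 = 8×32 + 1
32 = 32×1 + 0
The gcd is 1. Working backward:
1 = 257 − 8·32
1 = −8·1060 + 33·257
1 = 33·4497 − 140·1060
Thus 1060·(-140) ≡ 1 (mod 4497); reducing, -140 mod 4497 = 4357.

4357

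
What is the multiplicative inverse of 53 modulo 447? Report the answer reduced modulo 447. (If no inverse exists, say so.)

194

Extended Euclidean algorithm:
447 = 8*53 + 23
53 = 2*23 + 7
23 = 3*7 + 2
7 = 3*2 + 1
2 = 2*1 + 0
gcd = 1, so the inverse exists. Back-substitute:
1 = 7 − 3·2
1 = −3·23 + 10·7
1 = 10·53 − 23·23
1 = −23·447 + 194·53
So 53·194 ≡ 1 (mod 447).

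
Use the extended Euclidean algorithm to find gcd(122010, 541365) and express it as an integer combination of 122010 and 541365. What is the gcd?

15

Euclidean algorithm:
541365 = 4×122010 + 53325
122010 = 2×53325 + 15360
53325 = 3×15360 + 7245
15360 = 2×7245 + 870
7245 = 8×870 + 285
870 = 3×285 + 15
285 = 19×15 + 0
gcd(122010, 541365) = 15.
Express as a combination:
15 = 870 − 3·285
15 = −3·7245 + 25·870
15 = 25·15360 − 53·7245
15 = −53·53325 + 184·15360
15 = 184·122010 − 421·53325
15 = −421·541365 + 1868·122010
So 15 = (-421)·541365 + (1868)·122010.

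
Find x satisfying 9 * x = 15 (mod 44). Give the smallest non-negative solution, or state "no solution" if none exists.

31

First find gcd(9, 44):
44 = 4*9 + 8
9 = 1*8 + 1
8 = 8*1 + 0
gcd = 1, so a unique solution mod 44 exists.
Back-substitute for the Bézout coefficients:
1 = 9 − 8
1 = −44 + 5·9
So 9·(5) ≡ 1 (mod 44), giving 9⁻¹ ≡ 5.
x ≡ 9⁻¹·15 ≡ 5·15 ≡ 31 (mod 44).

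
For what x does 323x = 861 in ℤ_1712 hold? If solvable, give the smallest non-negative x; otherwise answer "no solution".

First find gcd(323, 1712):
1712 = 5×323 + 97
323 = 3×97 + 32
97 = 3×32 + 1
32 = 32×1 + 0
gcd = 1, so a unique solution mod 1712 exists.
Back-substitute for the Bézout coefficients:
1 = 97 − 3·32
1 = −3·323 + 10·97
1 = 10·1712 − 53·323
So 323·(-53) ≡ 1 (mod 1712), giving 323⁻¹ ≡ 1659.
x ≡ 323⁻¹·861 ≡ 1659·861 ≡ 591 (mod 1712).

591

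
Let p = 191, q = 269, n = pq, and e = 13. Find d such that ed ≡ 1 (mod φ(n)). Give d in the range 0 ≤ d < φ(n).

3917

φ(n) = (p−1)(q−1) = 190·268 = 50920.
Need d with 13·d ≡ 1 (mod 50920). Apply the extended Euclidean algorithm:
50920 = 3916·13 + 12
13 = 1·12 + 1
12 = 12·1 + 0
Back-substitute:
1 = 13 − 12
1 = −50920 + 3917·13
So 13·3917 ≡ 1 (mod 50920), hence d = 3917.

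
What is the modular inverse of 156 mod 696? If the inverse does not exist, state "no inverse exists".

Compute gcd(156, 696):
696 = 4*156 + 72
156 = 2*72 + 12
72 = 6*12 + 0
The gcd is 12, not 1, hence no inverse exists.

no inverse exists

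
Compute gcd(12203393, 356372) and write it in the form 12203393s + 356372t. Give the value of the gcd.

1

Repeated division:
12203393 = 34·356372 + 86745
356372 = 4·86745 + 9392
86745 = 9·9392 + 2217
9392 = 4·2217 + 524
2217 = 4·524 + 121
524 = 4·121 + 40
121 = 3·40 + 1
40 = 40·1 + 0
gcd(12203393, 356372) = 1.
Back-substituting:
1 = 121 − 3·40
1 = −3·524 + 13·121
1 = 13·2217 − 55·524
1 = −55·9392 + 233·2217
1 = 233·86745 − 2152·9392
1 = −2152·356372 + 8841·86745
1 = 8841·12203393 − 302746·356372
So 1 = (8841)·12203393 + (-302746)·356372.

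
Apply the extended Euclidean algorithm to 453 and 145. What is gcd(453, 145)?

1

Repeated division:
453 = 3×145 + 18
145 = 8×18 + 1
18 = 18×1 + 0
gcd(453, 145) = 1.
Back-substituting:
1 = 145 − 8·18
1 = −8·453 + 25·145
So 1 = (-8)·453 + (25)·145.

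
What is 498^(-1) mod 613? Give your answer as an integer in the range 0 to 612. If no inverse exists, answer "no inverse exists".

597

Apply the Euclidean algorithm to 613 and 498:
613 = 1×498 + 115
498 = 4×115 + 38
115 = 3×38 + 1
38 = 38×1 + 0
gcd = 1, so the inverse exists. Back-substitute:
1 = 115 − 3·38
1 = −3·498 + 13·115
1 = 13·613 − 16·498
So 498·(-16) ≡ 1 (mod 613), and -16 ≡ 597 (mod 613).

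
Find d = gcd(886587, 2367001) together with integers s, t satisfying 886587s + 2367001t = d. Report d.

Apply Euclid's algorithm to 2367001 and 886587:
2367001 = 2*886587 + 593827
886587 = 1*593827 + 292760
593827 = 2*292760 + 8307
292760 = 35*8307 + 2015
8307 = 4*2015 + 247
2015 = 8*247 + 39
247 = 6*39 + 13
39 = 3*13 + 0
gcd(886587, 2367001) = 13.
Working backward:
13 = 247 − 6·39
13 = −6·2015 + 49·247
13 = 49·8307 − 202·2015
13 = −202·292760 + 7119·8307
13 = 7119·593827 − 14440·292760
13 = −14440·886587 + 21559·593827
13 = 21559·2367001 − 57558·886587
So 13 = (21559)·2367001 + (-57558)·886587.

13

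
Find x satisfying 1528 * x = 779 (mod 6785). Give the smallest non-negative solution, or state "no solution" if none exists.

First find gcd(1528, 6785):
6785 = 4*1528 + 673
1528 = 2*673 + 182
673 = 3*182 + 127
182 = 1*127 + 55
127 = 2*55 + 17
55 = 3*17 + 4
17 = 4*4 + 1
4 = 4*1 + 0
gcd = 1, so a unique solution mod 6785 exists.
Back-substitute for the Bézout coefficients:
1 = 17 − 4·4
1 = −4·55 + 13·17
1 = 13·127 − 30·55
1 = −30·182 + 43·127
1 = 43·673 − 159·182
1 = −159·1528 + 361·673
1 = 361·6785 − 1603·1528
So 1528·(-1603) ≡ 1 (mod 6785), giving 1528⁻¹ ≡ 5182.
x ≡ 1528⁻¹·779 ≡ 5182·779 ≡ 6488 (mod 6785).

6488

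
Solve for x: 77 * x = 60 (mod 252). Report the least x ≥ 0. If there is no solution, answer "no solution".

no solution

gcd(77, 252):
252 = 3×77 + 21
77 = 3×21 + 14
21 = 1×14 + 7
14 = 2×7 + 0
gcd = 7, but 7 ∤ 60, so the congruence has no solution.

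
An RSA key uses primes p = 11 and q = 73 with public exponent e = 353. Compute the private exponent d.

257

φ(n) = (p−1)(q−1) = 10·72 = 720.
Need d with 353·d ≡ 1 (mod 720). Apply the extended Euclidean algorithm:
720 = 2*353 + 14
353 = 25*14 + 3
14 = 4*3 + 2
3 = 1*2 + 1
2 = 2*1 + 0
Back-substitute:
1 = 3 − 2
1 = −14 + 5·3
1 = 5·353 − 126·14
1 = −126·720 + 257·353
So 353·257 ≡ 1 (mod 720), hence d = 257.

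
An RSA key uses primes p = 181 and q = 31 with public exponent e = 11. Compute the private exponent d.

φ(n) = (p−1)(q−1) = 180·30 = 5400.
Need d with 11·d ≡ 1 (mod 5400). Apply the extended Euclidean algorithm:
5400 = 490*11 + 10
11 = 1*10 + 1
10 = 10*1 + 0
Back-substitute:
1 = 11 − 10
1 = −5400 + 491·11
So 11·491 ≡ 1 (mod 5400), hence d = 491.

491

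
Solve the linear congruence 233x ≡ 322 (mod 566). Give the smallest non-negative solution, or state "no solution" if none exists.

First find gcd(233, 566):
566 = 2×233 + 100
233 = 2×100 + 33
100 = 3×33 + 1
33 = 33×1 + 0
gcd = 1, so a unique solution mod 566 exists.
Back-substitute for the Bézout coefficients:
1 = 100 − 3·33
1 = −3·233 + 7·100
1 = 7·566 − 17·233
So 233·(-17) ≡ 1 (mod 566), giving 233⁻¹ ≡ 549.
x ≡ 233⁻¹·322 ≡ 549·322 ≡ 186 (mod 566).

186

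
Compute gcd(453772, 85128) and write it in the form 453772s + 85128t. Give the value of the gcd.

4

Apply Euclid's algorithm to 453772 and 85128:
453772 = 5×85128 + 28132
85128 = 3×28132 + 732
28132 = 38×732 + 316
732 = 2×316 + 100
316 = 3×100 + 16
100 = 6×16 + 4
16 = 4×4 + 0
gcd(453772, 85128) = 4.
Working backward:
4 = 100 − 6·16
4 = −6·316 + 19·100
4 = 19·732 − 44·316
4 = −44·28132 + 1691·732
4 = 1691·85128 − 5117·28132
4 = −5117·453772 + 27276·85128
So 4 = (-5117)·453772 + (27276)·85128.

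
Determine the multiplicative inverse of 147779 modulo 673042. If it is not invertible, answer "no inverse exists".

50877

Run Euclid on (673042, 147779):
673042 = 4*147779 + 81926
147779 = 1*81926 + 65853
81926 = 1*65853 + 16073
65853 = 4*16073 + 1561
16073 = 10*1561 + 463
1561 = 3*463 + 172
463 = 2*172 + 119
172 = 1*119 + 53
119 = 2*53 + 13
53 = 4*13 + 1
13 = 13*1 + 0
gcd = 1, so the inverse exists. Back-substitute:
1 = 53 − 4·13
1 = −4·119 + 9·53
1 = 9·172 − 13·119
1 = −13·463 + 35·172
1 = 35·1561 − 118·463
1 = −118·16073 + 1215·1561
1 = 1215·65853 − 4978·16073
1 = −4978·81926 + 6193·65853
1 = 6193·147779 − 11171·81926
1 = −11171·673042 + 50877·147779
So 147779·50877 ≡ 1 (mod 673042).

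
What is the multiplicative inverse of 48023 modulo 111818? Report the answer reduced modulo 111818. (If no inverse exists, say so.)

gcd(111818, 48023) by repeated division:
111818 = 2·48023 + 15772
48023 = 3·15772 + 707
15772 = 22·707 + 218
707 = 3·218 + 53
218 = 4·53 + 6
53 = 8·6 + 5
6 = 1·5 + 1
5 = 5·1 + 0
Since gcd(48023, 111818) = 1, back-substitute to write 1 as a combination:
1 = 6 − 5
1 = −53 + 9·6
1 = 9·218 − 37·53
1 = −37·707 + 120·218
1 = 120·15772 − 2677·707
1 = −2677·48023 + 8151·15772
1 = 8151·111818 − 18979·48023
Thus 48023·(-18979) ≡ 1 (mod 111818); reducing, -18979 mod 111818 = 92839.

92839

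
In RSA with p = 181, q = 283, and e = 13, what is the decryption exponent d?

φ(n) = (p−1)(q−1) = 180·282 = 50760.
Need d with 13·d ≡ 1 (mod 50760). Apply the extended Euclidean algorithm:
50760 = 3904*13 + 8
13 = 1*8 + 5
8 = 1*5 + 3
5 = 1*3 + 2
3 = 1*2 + 1
2 = 2*1 + 0
Back-substitute:
1 = 3 − 2
1 = −5 + 2·3
1 = 2·8 − 3·5
1 = −3·13 + 5·8
1 = 5·50760 − 19523·13
So 13·(-19523) ≡ 1 (mod 50760), hence d ≡ -19523 ≡ 31237 (mod 50760).

31237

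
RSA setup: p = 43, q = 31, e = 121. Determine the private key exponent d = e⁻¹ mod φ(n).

φ(n) = (p−1)(q−1) = 42·30 = 1260.
Need d with 121·d ≡ 1 (mod 1260). Apply the extended Euclidean algorithm:
1260 = 10*121 + 50
121 = 2*50 + 21
50 = 2*21 + 8
21 = 2*8 + 5
8 = 1*5 + 3
5 = 1*3 + 2
3 = 1*2 + 1
2 = 2*1 + 0
Back-substitute:
1 = 3 − 2
1 = −5 + 2·3
1 = 2·8 − 3·5
1 = −3·21 + 8·8
1 = 8·50 − 19·21
1 = −19·121 + 46·50
1 = 46·1260 − 479·121
So 121·(-479) ≡ 1 (mod 1260), hence d ≡ -479 ≡ 781 (mod 1260).

781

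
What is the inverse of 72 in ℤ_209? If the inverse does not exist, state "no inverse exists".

90

gcd(209, 72) by repeated division:
209 = 2*72 + 65
72 = 1*65 + 7
65 = 9*7 + 2
7 = 3*2 + 1
2 = 2*1 + 0
Since gcd(72, 209) = 1, back-substitute to write 1 as a combination:
1 = 7 − 3·2
1 = −3·65 + 28·7
1 = 28·72 − 31·65
1 = −31·209 + 90·72
So 72·90 ≡ 1 (mod 209).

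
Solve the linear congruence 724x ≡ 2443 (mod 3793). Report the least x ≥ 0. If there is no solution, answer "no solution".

First find gcd(724, 3793):
3793 = 5*724 + 173
724 = 4*173 + 32
173 = 5*32 + 13
32 = 2*13 + 6
13 = 2*6 + 1
6 = 6*1 + 0
gcd = 1, so a unique solution mod 3793 exists.
Back-substitute for the Bézout coefficients:
1 = 13 − 2·6
1 = −2·32 + 5·13
1 = 5·173 − 27·32
1 = −27·724 + 113·173
1 = 113·3793 − 592·724
So 724·(-592) ≡ 1 (mod 3793), giving 724⁻¹ ≡ 3201.
x ≡ 724⁻¹·2443 ≡ 3201·2443 ≡ 2670 (mod 3793).

2670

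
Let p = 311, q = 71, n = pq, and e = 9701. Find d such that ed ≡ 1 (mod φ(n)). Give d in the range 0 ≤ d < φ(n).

φ(n) = (p−1)(q−1) = 310·70 = 21700.
Need d with 9701·d ≡ 1 (mod 21700). Apply the extended Euclidean algorithm:
21700 = 2×9701 + 2298
9701 = 4×2298 + 509
2298 = 4×509 + 262
509 = 1×262 + 247
262 = 1×247 + 15
247 = 16×15 + 7
15 = 2×7 + 1
7 = 7×1 + 0
Back-substitute:
1 = 15 − 2·7
1 = −2·247 + 33·15
1 = 33·262 − 35·247
1 = −35·509 + 68·262
1 = 68·2298 − 307·509
1 = −307·9701 + 1296·2298
1 = 1296·21700 − 2899·9701
So 9701·(-2899) ≡ 1 (mod 21700), hence d ≡ -2899 ≡ 18801 (mod 21700).

18801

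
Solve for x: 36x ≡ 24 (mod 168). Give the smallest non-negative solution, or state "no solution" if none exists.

First find gcd(36, 168):
168 = 4×36 + 24
36 = 1×24 + 12
24 = 2×12 + 0
gcd = 12 and 12 | 24, so solutions exist. Divide through by 12: 3x ≡ 2 (mod 14).
Now find 3⁻¹ mod 14:
14 = 4×3 + 2
3 = 1×2 + 1
2 = 2×1 + 0
Back-substitute:
1 = 3 − 2
1 = −14 + 5·3
So 3⁻¹ ≡ 5 (mod 14).
Then x ≡ 5·2 ≡ 10 (mod 14); the smallest non-negative solution is x = 10.

10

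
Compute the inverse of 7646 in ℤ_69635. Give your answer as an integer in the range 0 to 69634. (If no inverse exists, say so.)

gcd(69635, 7646) by repeated division:
69635 = 9·7646 + 821
7646 = 9·821 + 257
821 = 3·257 + 50
257 = 5·50 + 7
50 = 7·7 + 1
7 = 7·1 + 0
gcd = 1, so the inverse exists. Back-substitute:
1 = 50 − 7·7
1 = −7·257 + 36·50
1 = 36·821 − 115·257
1 = −115·7646 + 1071·821
1 = 1071·69635 − 9754·7646
Thus 7646·(-9754) ≡ 1 (mod 69635); reducing, -9754 mod 69635 = 59881.

59881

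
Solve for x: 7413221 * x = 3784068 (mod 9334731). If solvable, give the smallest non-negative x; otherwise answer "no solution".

First find gcd(7413221, 9334731):
9334731 = 1*7413221 + 1921510
7413221 = 3*1921510 + 1648691
1921510 = 1*1648691 + 272819
1648691 = 6*272819 + 11777
272819 = 23*11777 + 1948
11777 = 6*1948 + 89
1948 = 21*89 + 79
89 = 1*79 + 10
79 = 7*10 + 9
10 = 1*9 + 1
9 = 9*1 + 0
gcd = 1, so a unique solution mod 9334731 exists.
Back-substitute for the Bézout coefficients:
1 = 10 − 9
1 = −79 + 8·10
1 = 8·89 − 9·79
1 = −9·1948 + 197·89
1 = 197·11777 − 1191·1948
1 = −1191·272819 + 27590·11777
1 = 27590·1648691 − 166731·272819
1 = −166731·1921510 + 194321·1648691
1 = 194321·7413221 − 749694·1921510
1 = −749694·9334731 + 944015·7413221
So 7413221·(944015) ≡ 1 (mod 9334731), giving 7413221⁻¹ ≡ 944015.
x ≡ 7413221⁻¹·3784068 ≡ 944015·3784068 ≡ 2093940 (mod 9334731).

2093940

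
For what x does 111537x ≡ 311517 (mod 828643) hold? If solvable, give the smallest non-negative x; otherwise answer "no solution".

First find gcd(111537, 828643):
828643 = 7*111537 + 47884
111537 = 2*47884 + 15769
47884 = 3*15769 + 577
15769 = 27*577 + 190
577 = 3*190 + 7
190 = 27*7 + 1
7 = 7*1 + 0
gcd = 1, so a unique solution mod 828643 exists.
Back-substitute for the Bézout coefficients:
1 = 190 − 27·7
1 = −27·577 + 82·190
1 = 82·15769 − 2241·577
1 = −2241·47884 + 6805·15769
1 = 6805·111537 − 15851·47884
1 = −15851·828643 + 117762·111537
So 111537·(117762) ≡ 1 (mod 828643), giving 111537⁻¹ ≡ 117762.
x ≡ 111537⁻¹·311517 ≡ 117762·311517 ≡ 10701 (mod 828643).

10701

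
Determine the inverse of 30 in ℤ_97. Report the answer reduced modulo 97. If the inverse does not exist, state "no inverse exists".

Extended Euclidean algorithm:
97 = 3*30 + 7
30 = 4*7 + 2
7 = 3*2 + 1
2 = 2*1 + 0
Since gcd(30, 97) = 1, back-substitute to write 1 as a combination:
1 = 7 − 3·2
1 = −3·30 + 13·7
1 = 13·97 − 42·30
Thus 30·(-42) ≡ 1 (mod 97); reducing, -42 mod 97 = 55.

55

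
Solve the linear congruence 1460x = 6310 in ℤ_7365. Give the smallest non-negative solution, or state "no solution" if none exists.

761

First find gcd(1460, 7365):
7365 = 5*1460 + 65
1460 = 22*65 + 30
65 = 2*30 + 5
30 = 6*5 + 0
gcd = 5 and 5 | 6310, so solutions exist. Divide through by 5: 292x ≡ 1262 (mod 1473).
Now find 292⁻¹ mod 1473:
1473 = 5×292 + 13
292 = 22×13 + 6
13 = 2×6 + 1
6 = 6×1 + 0
Back-substitute:
1 = 13 − 2·6
1 = −2·292 + 45·13
1 = 45·1473 − 227·292
So 292·(-227) ≡ 1 (mod 1473), i.e. 292⁻¹ ≡ 1246.
Then x ≡ 1246·1262 ≡ 761 (mod 1473); the smallest non-negative solution is x = 761.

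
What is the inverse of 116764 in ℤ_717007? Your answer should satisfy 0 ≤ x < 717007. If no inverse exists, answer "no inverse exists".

Extended Euclidean algorithm:
717007 = 6×116764 + 16423
116764 = 7×16423 + 1803
16423 = 9×1803 + 196
1803 = 9×196 + 39
196 = 5×39 + 1
39 = 39×1 + 0
The gcd is 1. Working backward:
1 = 196 − 5·39
1 = −5·1803 + 46·196
1 = 46·16423 − 419·1803
1 = −419·116764 + 2979·16423
1 = 2979·717007 − 18293·116764
So 116764·(-18293) ≡ 1 (mod 717007), and -18293 ≡ 698714 (mod 717007).

698714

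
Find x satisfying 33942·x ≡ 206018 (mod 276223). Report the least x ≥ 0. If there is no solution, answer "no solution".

First find gcd(33942, 276223):
276223 = 8·33942 + 4687
33942 = 7·4687 + 1133
4687 = 4·1133 + 155
1133 = 7·155 + 48
155 = 3·48 + 11
48 = 4·11 + 4
11 = 2·4 + 3
4 = 1·3 + 1
3 = 3·1 + 0
gcd = 1, so a unique solution mod 276223 exists.
Back-substitute for the Bézout coefficients:
1 = 4 − 3
1 = −11 + 3·4
1 = 3·48 − 13·11
1 = −13·155 + 42·48
1 = 42·1133 − 307·155
1 = −307·4687 + 1270·1133
1 = 1270·33942 − 9197·4687
1 = −9197·276223 + 74846·33942
So 33942·(74846) ≡ 1 (mod 276223), giving 33942⁻¹ ≡ 74846.
x ≡ 33942⁻¹·206018 ≡ 74846·206018 ≡ 26699 (mod 276223).

26699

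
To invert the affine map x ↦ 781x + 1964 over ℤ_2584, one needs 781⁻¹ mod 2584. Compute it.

Extended Euclidean algorithm:
2584 = 3·781 + 241
781 = 3·241 + 58
241 = 4·58 + 9
58 = 6·9 + 4
9 = 2·4 + 1
4 = 4·1 + 0
gcd = 1, so the inverse exists. Back-substitute:
1 = 9 − 2·4
1 = −2·58 + 13·9
1 = 13·241 − 54·58
1 = −54·781 + 175·241
1 = 175·2584 − 579·781
Hence 781⁻¹ ≡ -579 ≡ 2005 (mod 2584).

2005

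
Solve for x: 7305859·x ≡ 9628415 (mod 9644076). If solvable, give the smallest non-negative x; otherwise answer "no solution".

First find gcd(7305859, 9644076):
9644076 = 1·7305859 + 2338217
7305859 = 3·2338217 + 291208
2338217 = 8·291208 + 8553
291208 = 34·8553 + 406
8553 = 21·406 + 27
406 = 15·27 + 1
27 = 27·1 + 0
gcd = 1, so a unique solution mod 9644076 exists.
Back-substitute for the Bézout coefficients:
1 = 406 − 15·27
1 = −15·8553 + 316·406
1 = 316·291208 − 10759·8553
1 = −10759·2338217 + 86388·291208
1 = 86388·7305859 − 269923·2338217
1 = −269923·9644076 + 356311·7305859
So 7305859·(356311) ≡ 1 (mod 9644076), giving 7305859⁻¹ ≡ 356311.
x ≡ 7305859⁻¹·9628415 ≡ 356311·9628415 ≡ 3733433 (mod 9644076).

3733433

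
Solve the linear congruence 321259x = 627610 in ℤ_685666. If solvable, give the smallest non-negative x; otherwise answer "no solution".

First find gcd(321259, 685666):
685666 = 2×321259 + 43148
321259 = 7×43148 + 19223
43148 = 2×19223 + 4702
19223 = 4×4702 + 415
4702 = 11×415 + 137
415 = 3×137 + 4
137 = 34×4 + 1
4 = 4×1 + 0
gcd = 1, so a unique solution mod 685666 exists.
Back-substitute for the Bézout coefficients:
1 = 137 − 34·4
1 = −34·415 + 103·137
1 = 103·4702 − 1167·415
1 = −1167·19223 + 4771·4702
1 = 4771·43148 − 10709·19223
1 = −10709·321259 + 79734·43148
1 = 79734·685666 − 170177·321259
So 321259·(-170177) ≡ 1 (mod 685666), giving 321259⁻¹ ≡ 515489.
x ≡ 321259⁻¹·627610 ≡ 515489·627610 ≡ 34518 (mod 685666).

34518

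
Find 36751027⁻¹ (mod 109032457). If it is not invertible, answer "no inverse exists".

Run Euclid on (109032457, 36751027):
109032457 = 2·36751027 + 35530403
36751027 = 1·35530403 + 1220624
35530403 = 29·1220624 + 132307
1220624 = 9·132307 + 29861
132307 = 4·29861 + 12863
29861 = 2·12863 + 4135
12863 = 3·4135 + 458
4135 = 9·458 + 13
458 = 35·13 + 3
13 = 4·3 + 1
3 = 3·1 + 0
Since gcd(36751027, 109032457) = 1, back-substitute to write 1 as a combination:
1 = 13 − 4·3
1 = −4·458 + 141·13
1 = 141·4135 − 1273·458
1 = −1273·12863 + 3960·4135
1 = 3960·29861 − 9193·12863
1 = −9193·132307 + 40732·29861
1 = 40732·1220624 − 375781·132307
1 = −375781·35530403 + 10938381·1220624
1 = 10938381·36751027 − 11314162·35530403
1 = −11314162·109032457 + 33566705·36751027
So 36751027·33566705 ≡ 1 (mod 109032457).

33566705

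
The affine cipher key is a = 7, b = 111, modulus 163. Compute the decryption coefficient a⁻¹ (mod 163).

70

gcd(163, 7) by repeated division:
163 = 23*7 + 2
7 = 3*2 + 1
2 = 2*1 + 0
gcd = 1, so the inverse exists. Back-substitute:
1 = 7 − 3·2
1 = −3·163 + 70·7
So 7·70 ≡ 1 (mod 163).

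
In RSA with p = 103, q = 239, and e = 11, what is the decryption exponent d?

2207

φ(n) = (p−1)(q−1) = 102·238 = 24276.
Need d with 11·d ≡ 1 (mod 24276). Apply the extended Euclidean algorithm:
24276 = 2206×11 + 10
11 = 1×10 + 1
10 = 10×1 + 0
Back-substitute:
1 = 11 − 10
1 = −24276 + 2207·11
So 11·2207 ≡ 1 (mod 24276), hence d = 2207.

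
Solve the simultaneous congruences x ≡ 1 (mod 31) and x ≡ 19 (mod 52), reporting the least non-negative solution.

Write x = 1 + 31·k. Then 31·k ≡ 19 − 1 ≡ 18 (mod 52).
Need 31⁻¹ mod 52. Extended Euclid on (52, 31):
52 = 1*31 + 21
31 = 1*21 + 10
21 = 2*10 + 1
10 = 10*1 + 0
Back-substitute:
1 = 21 − 2·10
1 = −2·31 + 3·21
1 = 3·52 − 5·31
31⁻¹ ≡ 47 (mod 52), so k ≡ 47·18 ≡ 14 (mod 52).
x = 1 + 31·14 = 435.

435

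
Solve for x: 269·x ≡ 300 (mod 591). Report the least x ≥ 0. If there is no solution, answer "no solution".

First find gcd(269, 591):
591 = 2×269 + 53
269 = 5×53 + 4
53 = 13×4 + 1
4 = 4×1 + 0
gcd = 1, so a unique solution mod 591 exists.
Back-substitute for the Bézout coefficients:
1 = 53 − 13·4
1 = −13·269 + 66·53
1 = 66·591 − 145·269
So 269·(-145) ≡ 1 (mod 591), giving 269⁻¹ ≡ 446.
x ≡ 269⁻¹·300 ≡ 446·300 ≡ 234 (mod 591).

234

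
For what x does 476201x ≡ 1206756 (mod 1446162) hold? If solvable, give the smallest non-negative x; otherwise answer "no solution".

First find gcd(476201, 1446162):
1446162 = 3*476201 + 17559
476201 = 27*17559 + 2108
17559 = 8*2108 + 695
2108 = 3*695 + 23
695 = 30*23 + 5
23 = 4*5 + 3
5 = 1*3 + 2
3 = 1*2 + 1
2 = 2*1 + 0
gcd = 1, so a unique solution mod 1446162 exists.
Back-substitute for the Bézout coefficients:
1 = 3 − 2
1 = −5 + 2·3
1 = 2·23 − 9·5
1 = −9·695 + 272·23
1 = 272·2108 − 825·695
1 = −825·17559 + 6872·2108
1 = 6872·476201 − 186369·17559
1 = −186369·1446162 + 565979·476201
So 476201·(565979) ≡ 1 (mod 1446162), giving 476201⁻¹ ≡ 565979.
x ≡ 476201⁻¹·1206756 ≡ 565979·1206756 ≡ 826278 (mod 1446162).

826278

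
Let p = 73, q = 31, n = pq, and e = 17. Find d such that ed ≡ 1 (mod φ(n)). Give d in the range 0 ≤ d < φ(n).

φ(n) = (p−1)(q−1) = 72·30 = 2160.
Need d with 17·d ≡ 1 (mod 2160). Apply the extended Euclidean algorithm:
2160 = 127*17 + 1
17 = 17*1 + 0
Back-substitute:
1 = 2160 − 127·17
So 17·(-127) ≡ 1 (mod 2160), hence d ≡ -127 ≡ 2033 (mod 2160).

2033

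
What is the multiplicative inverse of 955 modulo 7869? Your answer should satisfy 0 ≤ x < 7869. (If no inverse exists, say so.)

1615

Extended Euclidean algorithm:
7869 = 8*955 + 229
955 = 4*229 + 39
229 = 5*39 + 34
39 = 1*34 + 5
34 = 6*5 + 4
5 = 1*4 + 1
4 = 4*1 + 0
The gcd is 1. Working backward:
1 = 5 − 4
1 = −34 + 7·5
1 = 7·39 − 8·34
1 = −8·229 + 47·39
1 = 47·955 − 196·229
1 = −196·7869 + 1615·955
So 955·1615 ≡ 1 (mod 7869).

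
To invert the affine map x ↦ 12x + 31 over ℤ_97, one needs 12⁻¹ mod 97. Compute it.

Run Euclid on (97, 12):
97 = 8*12 + 1
12 = 12*1 + 0
gcd = 1, so the inverse exists. Back-substitute:
1 = 97 − 8·12
So 12·(-8) ≡ 1 (mod 97), and -8 ≡ 89 (mod 97).

89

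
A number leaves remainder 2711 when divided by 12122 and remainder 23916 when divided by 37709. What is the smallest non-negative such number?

Write x = 2711 + 12122·k. Then 12122·k ≡ 23916 − 2711 ≡ 21205 (mod 37709).
Need 12122⁻¹ mod 37709. Extended Euclid on (37709, 12122):
37709 = 3×12122 + 1343
12122 = 9×1343 + 35
1343 = 38×35 + 13
35 = 2×13 + 9
13 = 1×9 + 4
9 = 2×4 + 1
4 = 4×1 + 0
Back-substitute:
1 = 9 − 2·4
1 = −2·13 + 3·9
1 = 3·35 − 8·13
1 = −8·1343 + 307·35
1 = 307·12122 − 2771·1343
1 = −2771·37709 + 8620·12122
12122⁻¹ ≡ 8620 (mod 37709), so k ≡ 8620·21205 ≡ 11577 (mod 37709).
x = 2711 + 12122·11577 = 140339105.

140339105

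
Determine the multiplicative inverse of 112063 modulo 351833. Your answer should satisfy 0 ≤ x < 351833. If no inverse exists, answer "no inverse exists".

gcd(351833, 112063) by repeated division:
351833 = 3·112063 + 15644
112063 = 7·15644 + 2555
15644 = 6·2555 + 314
2555 = 8·314 + 43
314 = 7·43 + 13
43 = 3·13 + 4
13 = 3·4 + 1
4 = 4·1 + 0
Since gcd(112063, 351833) = 1, back-substitute to write 1 as a combination:
1 = 13 − 3·4
1 = −3·43 + 10·13
1 = 10·314 − 73·43
1 = −73·2555 + 594·314
1 = 594·15644 − 3637·2555
1 = −3637·112063 + 26053·15644
1 = 26053·351833 − 81796·112063
So 112063·(-81796) ≡ 1 (mod 351833), and -81796 ≡ 270037 (mod 351833).

270037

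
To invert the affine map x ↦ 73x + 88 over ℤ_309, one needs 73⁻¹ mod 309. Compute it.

Run Euclid on (309, 73):
309 = 4·73 + 17
73 = 4·17 + 5
17 = 3·5 + 2
5 = 2·2 + 1
2 = 2·1 + 0
Since gcd(73, 309) = 1, back-substitute to write 1 as a combination:
1 = 5 − 2·2
1 = −2·17 + 7·5
1 = 7·73 − 30·17
1 = −30·309 + 127·73
So 73·127 ≡ 1 (mod 309).

127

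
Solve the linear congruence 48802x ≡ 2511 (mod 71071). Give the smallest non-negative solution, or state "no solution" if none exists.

gcd(48802, 71071):
71071 = 1×48802 + 22269
48802 = 2×22269 + 4264
22269 = 5×4264 + 949
4264 = 4×949 + 468
949 = 2×468 + 13
468 = 36×13 + 0
gcd = 13, but 13 ∤ 2511, so the congruence has no solution.

no solution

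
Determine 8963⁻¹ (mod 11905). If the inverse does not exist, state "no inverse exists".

5127

Extended Euclidean algorithm:
11905 = 1×8963 + 2942
8963 = 3×2942 + 137
2942 = 21×137 + 65
137 = 2×65 + 7
65 = 9×7 + 2
7 = 3×2 + 1
2 = 2×1 + 0
gcd = 1, so the inverse exists. Back-substitute:
1 = 7 − 3·2
1 = −3·65 + 28·7
1 = 28·137 − 59·65
1 = −59·2942 + 1267·137
1 = 1267·8963 − 3860·2942
1 = −3860·11905 + 5127·8963
So 8963·5127 ≡ 1 (mod 11905).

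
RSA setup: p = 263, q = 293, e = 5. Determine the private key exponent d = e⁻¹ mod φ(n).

φ(n) = (p−1)(q−1) = 262·292 = 76504.
Need d with 5·d ≡ 1 (mod 76504). Apply the extended Euclidean algorithm:
76504 = 15300*5 + 4
5 = 1*4 + 1
4 = 4*1 + 0
Back-substitute:
1 = 5 − 4
1 = −76504 + 15301·5
So 5·15301 ≡ 1 (mod 76504), hence d = 15301.

15301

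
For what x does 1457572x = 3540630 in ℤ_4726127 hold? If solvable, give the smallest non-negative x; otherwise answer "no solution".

First find gcd(1457572, 4726127):
4726127 = 3·1457572 + 353411
1457572 = 4·353411 + 43928
353411 = 8·43928 + 1987
43928 = 22·1987 + 214
1987 = 9·214 + 61
214 = 3·61 + 31
61 = 1·31 + 30
31 = 1·30 + 1
30 = 30·1 + 0
gcd = 1, so a unique solution mod 4726127 exists.
Back-substitute for the Bézout coefficients:
1 = 31 − 30
1 = −61 + 2·31
1 = 2·214 − 7·61
1 = −7·1987 + 65·214
1 = 65·43928 − 1437·1987
1 = −1437·353411 + 11561·43928
1 = 11561·1457572 − 47681·353411
1 = −47681·4726127 + 154604·1457572
So 1457572·(154604) ≡ 1 (mod 4726127), giving 1457572⁻¹ ≡ 154604.
x ≡ 1457572⁻¹·3540630 ≡ 154604·3540630 ≡ 1352999 (mod 4726127).

1352999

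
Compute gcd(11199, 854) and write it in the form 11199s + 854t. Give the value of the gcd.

Repeated division:
11199 = 13*854 + 97
854 = 8*97 + 78
97 = 1*78 + 19
78 = 4*19 + 2
19 = 9*2 + 1
2 = 2*1 + 0
gcd(11199, 854) = 1.
Working backward:
1 = 19 − 9·2
1 = −9·78 + 37·19
1 = 37·97 − 46·78
1 = −46·854 + 405·97
1 = 405·11199 − 5311·854
So 1 = (405)·11199 + (-5311)·854.

1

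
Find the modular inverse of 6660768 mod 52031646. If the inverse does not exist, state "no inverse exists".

Euclidean algorithm on 52031646, 6660768:
52031646 = 7×6660768 + 5406270
6660768 = 1×5406270 + 1254498
5406270 = 4×1254498 + 388278
1254498 = 3×388278 + 89664
388278 = 4×89664 + 29622
89664 = 3×29622 + 798
29622 = 37×798 + 96
798 = 8×96 + 30
96 = 3×30 + 6
30 = 5×6 + 0
Since gcd = 6 > 1, 6660768 is not a unit mod 52031646.

no inverse exists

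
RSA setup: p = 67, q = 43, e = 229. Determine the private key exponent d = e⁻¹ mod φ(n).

φ(n) = (p−1)(q−1) = 66·42 = 2772.
Need d with 229·d ≡ 1 (mod 2772). Apply the extended Euclidean algorithm:
2772 = 12×229 + 24
229 = 9×24 + 13
24 = 1×13 + 11
13 = 1×11 + 2
11 = 5×2 + 1
2 = 2×1 + 0
Back-substitute:
1 = 11 − 5·2
1 = −5·13 + 6·11
1 = 6·24 − 11·13
1 = −11·229 + 105·24
1 = 105·2772 − 1271·229
So 229·(-1271) ≡ 1 (mod 2772), hence d ≡ -1271 ≡ 1501 (mod 2772).

1501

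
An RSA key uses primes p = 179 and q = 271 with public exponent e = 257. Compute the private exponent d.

47873

φ(n) = (p−1)(q−1) = 178·270 = 48060.
Need d with 257·d ≡ 1 (mod 48060). Apply the extended Euclidean algorithm:
48060 = 187*257 + 1
257 = 257*1 + 0
Back-substitute:
1 = 48060 − 187·257
So 257·(-187) ≡ 1 (mod 48060), hence d ≡ -187 ≡ 47873 (mod 48060).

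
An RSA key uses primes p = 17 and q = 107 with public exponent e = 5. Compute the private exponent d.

1357

φ(n) = (p−1)(q−1) = 16·106 = 1696.
Need d with 5·d ≡ 1 (mod 1696). Apply the extended Euclidean algorithm:
1696 = 339·5 + 1
5 = 5·1 + 0
Back-substitute:
1 = 1696 − 339·5
So 5·(-339) ≡ 1 (mod 1696), hence d ≡ -339 ≡ 1357 (mod 1696).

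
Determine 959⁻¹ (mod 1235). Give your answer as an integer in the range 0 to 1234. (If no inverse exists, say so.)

Extended Euclidean algorithm:
1235 = 1·959 + 276
959 = 3·276 + 131
276 = 2·131 + 14
131 = 9·14 + 5
14 = 2·5 + 4
5 = 1·4 + 1
4 = 4·1 + 0
Since gcd(959, 1235) = 1, back-substitute to write 1 as a combination:
1 = 5 − 4
1 = −14 + 3·5
1 = 3·131 − 28·14
1 = −28·276 + 59·131
1 = 59·959 − 205·276
1 = −205·1235 + 264·959
So 959·264 ≡ 1 (mod 1235).

264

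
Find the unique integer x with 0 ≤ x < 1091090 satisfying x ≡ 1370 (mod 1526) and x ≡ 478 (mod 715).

578198

Write x = 1370 + 1526·k. Then 1526·k ≡ 478 − 1370 ≡ 538 (mod 715).
Need 1526⁻¹ mod 715. Extended Euclid on (715, 96):
715 = 7×96 + 43
96 = 2×43 + 10
43 = 4×10 + 3
10 = 3×3 + 1
3 = 3×1 + 0
Back-substitute:
1 = 10 − 3·3
1 = −3·43 + 13·10
1 = 13·96 − 29·43
1 = −29·715 + 216·96
1526⁻¹ ≡ 216 (mod 715), so k ≡ 216·538 ≡ 378 (mod 715).
x = 1370 + 1526·378 = 578198.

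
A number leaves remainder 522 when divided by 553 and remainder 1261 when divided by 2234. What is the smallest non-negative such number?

993157

Write x = 522 + 553·k. Then 553·k ≡ 1261 − 522 ≡ 739 (mod 2234).
Need 553⁻¹ mod 2234. Extended Euclid on (2234, 553):
2234 = 4×553 + 22
553 = 25×22 + 3
22 = 7×3 + 1
3 = 3×1 + 0
Back-substitute:
1 = 22 − 7·3
1 = −7·553 + 176·22
1 = 176·2234 − 711·553
553⁻¹ ≡ 1523 (mod 2234), so k ≡ 1523·739 ≡ 1795 (mod 2234).
x = 522 + 553·1795 = 993157.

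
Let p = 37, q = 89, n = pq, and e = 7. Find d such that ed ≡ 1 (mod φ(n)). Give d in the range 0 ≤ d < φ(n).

2263

φ(n) = (p−1)(q−1) = 36·88 = 3168.
Need d with 7·d ≡ 1 (mod 3168). Apply the extended Euclidean algorithm:
3168 = 452×7 + 4
7 = 1×4 + 3
4 = 1×3 + 1
3 = 3×1 + 0
Back-substitute:
1 = 4 − 3
1 = −7 + 2·4
1 = 2·3168 − 905·7
So 7·(-905) ≡ 1 (mod 3168), hence d ≡ -905 ≡ 2263 (mod 3168).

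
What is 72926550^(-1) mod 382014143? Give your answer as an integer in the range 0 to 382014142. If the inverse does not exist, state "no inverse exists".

Extended Euclidean algorithm:
382014143 = 5·72926550 + 17381393
72926550 = 4·17381393 + 3400978
17381393 = 5·3400978 + 376503
3400978 = 9·376503 + 12451
376503 = 30·12451 + 2973
12451 = 4·2973 + 559
2973 = 5·559 + 178
559 = 3·178 + 25
178 = 7·25 + 3
25 = 8·3 + 1
3 = 3·1 + 0
The gcd is 1. Working backward:
1 = 25 − 8·3
1 = −8·178 + 57·25
1 = 57·559 − 179·178
1 = −179·2973 + 952·559
1 = 952·12451 − 3987·2973
1 = −3987·376503 + 120562·12451
1 = 120562·3400978 − 1089045·376503
1 = −1089045·17381393 + 5565787·3400978
1 = 5565787·72926550 − 23352193·17381393
1 = −23352193·382014143 + 122326752·72926550
So 72926550·122326752 ≡ 1 (mod 382014143).

122326752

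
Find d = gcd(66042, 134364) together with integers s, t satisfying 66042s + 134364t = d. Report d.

Apply Euclid's algorithm to 134364 and 66042:
134364 = 2*66042 + 2280
66042 = 28*2280 + 2202
2280 = 1*2202 + 78
2202 = 28*78 + 18
78 = 4*18 + 6
18 = 3*6 + 0
gcd(66042, 134364) = 6.
Express as a combination:
6 = 78 − 4·18
6 = −4·2202 + 113·78
6 = 113·2280 − 117·2202
6 = −117·66042 + 3389·2280
6 = 3389·134364 − 6895·66042
So 6 = (3389)·134364 + (-6895)·66042.

6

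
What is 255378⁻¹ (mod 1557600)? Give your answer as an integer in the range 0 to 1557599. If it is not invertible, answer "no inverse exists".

Euclidean algorithm on 1557600, 255378:
1557600 = 6*255378 + 25332
255378 = 10*25332 + 2058
25332 = 12*2058 + 636
2058 = 3*636 + 150
636 = 4*150 + 36
150 = 4*36 + 6
36 = 6*6 + 0
Since gcd = 6 > 1, 255378 is not a unit mod 1557600.

no inverse exists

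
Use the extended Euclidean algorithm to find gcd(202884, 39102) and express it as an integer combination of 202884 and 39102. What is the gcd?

Repeated division:
202884 = 5·39102 + 7374
39102 = 5·7374 + 2232
7374 = 3·2232 + 678
2232 = 3·678 + 198
678 = 3·198 + 84
198 = 2·84 + 30
84 = 2·30 + 24
30 = 1·24 + 6
24 = 4·6 + 0
gcd(202884, 39102) = 6.
Back-substituting:
6 = 30 − 24
6 = −84 + 3·30
6 = 3·198 − 7·84
6 = −7·678 + 24·198
6 = 24·2232 − 79·678
6 = −79·7374 + 261·2232
6 = 261·39102 − 1384·7374
6 = −1384·202884 + 7181·39102
So 6 = (-1384)·202884 + (7181)·39102.

6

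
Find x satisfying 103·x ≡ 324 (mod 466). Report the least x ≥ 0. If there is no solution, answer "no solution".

First find gcd(103, 466):
466 = 4*103 + 54
103 = 1*54 + 49
54 = 1*49 + 5
49 = 9*5 + 4
5 = 1*4 + 1
4 = 4*1 + 0
gcd = 1, so a unique solution mod 466 exists.
Back-substitute for the Bézout coefficients:
1 = 5 − 4
1 = −49 + 10·5
1 = 10·54 − 11·49
1 = −11·103 + 21·54
1 = 21·466 − 95·103
So 103·(-95) ≡ 1 (mod 466), giving 103⁻¹ ≡ 371.
x ≡ 103⁻¹·324 ≡ 371·324 ≡ 442 (mod 466).

442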